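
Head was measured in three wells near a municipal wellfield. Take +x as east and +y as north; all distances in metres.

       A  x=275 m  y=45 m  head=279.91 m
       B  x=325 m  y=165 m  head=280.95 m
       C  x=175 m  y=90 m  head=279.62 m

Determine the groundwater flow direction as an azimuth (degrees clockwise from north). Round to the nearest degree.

222°

Three-point gradient (reference A): Δ to B = (50, 120, +1.04), Δ to C = (-100, 45, -0.29).
∂h/∂x = +0.005726, ∂h/∂y = +0.006281 (det = 14250).
Flow direction (−∇h) has components (-0.005726 E, -0.006281 N).
Azimuth = atan2(E, N) = atan2(-0.005726, -0.006281) = 222.4° ≈ 222°.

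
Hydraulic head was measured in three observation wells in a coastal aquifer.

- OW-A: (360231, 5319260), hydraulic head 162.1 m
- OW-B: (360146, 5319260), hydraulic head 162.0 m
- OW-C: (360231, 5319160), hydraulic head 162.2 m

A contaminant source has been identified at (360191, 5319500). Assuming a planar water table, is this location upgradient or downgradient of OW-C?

downgradient

∂h/∂x = (162.0 − 162.1) / (360146 − 360231) = +0.001176
∂h/∂y = (162.2 − 162.1) / (5319160 − 5319260) = -0.0010000
Head at (360191, 5319500) = 162.1 + (+0.001176)·(-40) + (-0.0010000)·(240) = 161.81 m.
That is lower than the 162.2 m at OW-C, so the point is downgradient.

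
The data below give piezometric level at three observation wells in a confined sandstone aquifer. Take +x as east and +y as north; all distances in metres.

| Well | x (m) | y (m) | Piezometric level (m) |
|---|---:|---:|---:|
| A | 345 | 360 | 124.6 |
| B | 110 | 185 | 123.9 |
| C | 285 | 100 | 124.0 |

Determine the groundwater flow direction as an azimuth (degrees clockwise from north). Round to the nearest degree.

Taking A as reference: B−A = (-235, -175, -0.7); C−A = (-60, -260, -0.6).
Determinant of the coordinate differences = (-235)·(-260) − (-60)·(-175) = 50600.
∂h/∂x = [(-0.7)·(-260) − (-0.6)·(-175)] / 50600 = +0.001522
∂h/∂y = [(-235)·(-0.6) − (-60)·(-0.7)] / 50600 = +0.001957
Flow direction (−∇h) has components (-0.001522 E, -0.001957 N).
Azimuth = atan2(E, N) = atan2(-0.001522, -0.001957) = 217.9° ≈ 218°.

218°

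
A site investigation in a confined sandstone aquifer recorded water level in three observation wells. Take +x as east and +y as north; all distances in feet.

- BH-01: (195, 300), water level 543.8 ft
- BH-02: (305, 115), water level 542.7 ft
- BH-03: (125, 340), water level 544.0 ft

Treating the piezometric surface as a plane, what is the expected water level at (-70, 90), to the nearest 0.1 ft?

Differences from BH-01: to BH-02 (Δx, Δy, Δh) = (110, -185, -1.1); to BH-03 = (-70, 40, +0.2).
Solve a·Δx + b·Δy = Δh: det = 110·40 − (-70)·(-185) = -8550.
∂h/∂x = [(-1.1)·40 − (+0.2)·(-185)] / -8550 = +0.0008187
∂h/∂y = [110·(+0.2) − (-70)·(-1.1)] / -8550 = +0.006433
h(-70, 90) = 543.8 + (+0.0008187)·(-265) + (+0.006433)·(-210) = 543.8 -0.217 -1.351 = 542.232 ft.

542.2 ft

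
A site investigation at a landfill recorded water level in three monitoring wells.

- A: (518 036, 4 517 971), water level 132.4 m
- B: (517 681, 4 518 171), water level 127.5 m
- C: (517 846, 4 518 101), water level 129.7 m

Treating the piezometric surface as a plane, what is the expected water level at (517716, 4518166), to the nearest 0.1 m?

With h = a·x + b·y + c and A as origin, the differences give:
  (-355)·a + 200·b = -4.9
  (-190)·a + 130·b = -2.7
Eliminate b (×130 and ×200, subtract): -8150·a = -97.00 → a = ∂h/∂x = +0.01190
Back-substitute: b = ∂h/∂y = -0.003374.
h(517716, 4518166) = 132.4 + (+0.01190)·(-320) + (-0.003374)·(195) = 132.4 -3.809 -0.658 = 127.933 m.

127.9 m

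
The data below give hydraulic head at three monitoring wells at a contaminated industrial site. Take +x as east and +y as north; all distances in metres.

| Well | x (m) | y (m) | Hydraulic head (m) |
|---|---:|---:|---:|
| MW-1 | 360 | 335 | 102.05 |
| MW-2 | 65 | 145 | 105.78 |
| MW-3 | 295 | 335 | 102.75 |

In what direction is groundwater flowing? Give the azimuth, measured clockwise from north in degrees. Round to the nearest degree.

075°

Taking MW-1 as reference: MW-2−MW-1 = (-295, -190, +3.73); MW-3−MW-1 = (-65, 0, +0.70).
Determinant of the coordinate differences = (-295)·0 − (-65)·(-190) = -12350.
∂h/∂x = [(+3.73)·0 − (+0.70)·(-190)] / -12350 = -0.01077
∂h/∂y = [(-295)·(+0.70) − (-65)·(+3.73)] / -12350 = -0.002911
Flow direction (−∇h) has components (+0.01077 E, +0.002911 N).
Azimuth = atan2(E, N) = atan2(+0.01077, +0.002911) = 74.9° ≈ 075°.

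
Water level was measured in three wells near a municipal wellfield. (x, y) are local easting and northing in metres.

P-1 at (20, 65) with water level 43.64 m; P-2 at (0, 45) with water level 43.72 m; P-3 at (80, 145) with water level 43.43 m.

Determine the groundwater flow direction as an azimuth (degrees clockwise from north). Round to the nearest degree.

105°

Taking P-1 as reference: P-2−P-1 = (-20, -20, +0.08); P-3−P-1 = (60, 80, -0.21).
Determinant of the coordinate differences = (-20)·80 − 60·(-20) = -400.
∂h/∂x = [(+0.08)·80 − (-0.21)·(-20)] / -400 = -0.005500
∂h/∂y = [(-20)·(-0.21) − 60·(+0.08)] / -400 = +0.001500
Flow direction (−∇h) has components (+0.005500 E, -0.001500 N).
Azimuth = atan2(E, N) = atan2(+0.005500, -0.001500) = 105.3° ≈ 105°.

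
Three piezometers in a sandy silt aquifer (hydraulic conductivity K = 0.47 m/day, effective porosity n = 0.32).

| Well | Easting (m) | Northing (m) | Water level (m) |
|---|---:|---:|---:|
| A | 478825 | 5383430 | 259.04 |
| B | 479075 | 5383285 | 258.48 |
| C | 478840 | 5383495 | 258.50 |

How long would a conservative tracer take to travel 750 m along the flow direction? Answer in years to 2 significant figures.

150 years

Taking A as reference: B−A = (250, -145, -0.56); C−A = (15, 65, -0.54).
Solve a·Δx + b·Δy = Δh: det = 250·65 − 15·(-145) = 18425.
∂h/∂x = [(-0.56)·65 − (-0.54)·(-145)] / 18425 = -0.006225
∂h/∂y = [250·(-0.54) − 15·(-0.56)] / 18425 = -0.006871
|∇h| = √(-0.006225² + -0.006871²) = 0.009272
Seepage velocity v = K·i/n = 0.47 × 0.009272 / 0.32 = 0.01362 m/day.
t = 750 / 0.01362 = 5.507e+04 days = 151 years.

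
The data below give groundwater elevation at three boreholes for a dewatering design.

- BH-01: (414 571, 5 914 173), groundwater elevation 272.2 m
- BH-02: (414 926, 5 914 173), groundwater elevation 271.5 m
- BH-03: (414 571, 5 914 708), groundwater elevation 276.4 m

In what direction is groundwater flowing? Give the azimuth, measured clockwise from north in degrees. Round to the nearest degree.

166°

∂h/∂x = (271.5 − 272.2) / (414926 − 414571) = -0.001972
∂h/∂y = (276.4 − 272.2) / (5914708 − 5914173) = +0.007850
Flow direction (−∇h) has components (+0.001972 E, -0.007850 N).
Azimuth = atan2(E, N) = atan2(+0.001972, -0.007850) = 165.9° ≈ 166°.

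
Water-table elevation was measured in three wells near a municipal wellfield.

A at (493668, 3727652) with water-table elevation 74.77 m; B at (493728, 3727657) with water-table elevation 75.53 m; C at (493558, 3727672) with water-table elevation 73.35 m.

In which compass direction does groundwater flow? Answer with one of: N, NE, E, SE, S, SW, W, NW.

Taking A as reference: B−A = (60, 5, +0.76); C−A = (-110, 20, -1.42).
Solve a·Δx + b·Δy = Δh: det = 60·20 − (-110)·5 = 1750.
∂h/∂x = [(+0.76)·20 − (-1.42)·5] / 1750 = +0.01274
∂h/∂y = [60·(-1.42) − (-110)·(+0.76)] / 1750 = -0.0009143
Flow = −∇h = (-0.01274 east, +0.0009143 north), which points west.

W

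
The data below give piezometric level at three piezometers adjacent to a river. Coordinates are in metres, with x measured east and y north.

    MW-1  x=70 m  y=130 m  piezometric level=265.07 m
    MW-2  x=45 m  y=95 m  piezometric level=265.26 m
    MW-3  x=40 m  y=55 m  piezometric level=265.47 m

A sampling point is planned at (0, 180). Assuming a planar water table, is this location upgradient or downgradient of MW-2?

downgradient

Taking MW-1 as reference: MW-2−MW-1 = (-25, -35, +0.19); MW-3−MW-1 = (-30, -75, +0.40).
Solve a·Δx + b·Δy = Δh: det = (-25)·(-75) − (-30)·(-35) = 825.
∂h/∂x = [(+0.19)·(-75) − (+0.40)·(-35)] / 825 = -0.0003030
∂h/∂y = [(-25)·(+0.40) − (-30)·(+0.19)] / 825 = -0.005212
Head at (0, 180) = 265.07 + (-0.0003030)·(-70) + (-0.005212)·(50) = 264.83 m.
That is lower than the 265.26 m at MW-2, so the point is downgradient.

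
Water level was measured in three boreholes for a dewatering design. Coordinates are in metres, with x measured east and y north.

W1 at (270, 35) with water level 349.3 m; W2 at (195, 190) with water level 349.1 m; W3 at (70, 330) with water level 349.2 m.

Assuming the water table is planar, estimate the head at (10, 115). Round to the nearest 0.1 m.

Taking W1 as reference: W2−W1 = (-75, 155, -0.2); W3−W1 = (-200, 295, -0.1).
Determinant of the coordinate differences = (-75)·295 − (-200)·155 = 8875.
∂h/∂x = [(-0.2)·295 − (-0.1)·155] / 8875 = -0.004901
∂h/∂y = [(-75)·(-0.1) − (-200)·(-0.2)] / 8875 = -0.003662
h(10, 115) = 349.3 + (-0.004901)·(-260) + (-0.003662)·(80) = 349.3 +1.274 -0.293 = 350.281 m.

350.3 m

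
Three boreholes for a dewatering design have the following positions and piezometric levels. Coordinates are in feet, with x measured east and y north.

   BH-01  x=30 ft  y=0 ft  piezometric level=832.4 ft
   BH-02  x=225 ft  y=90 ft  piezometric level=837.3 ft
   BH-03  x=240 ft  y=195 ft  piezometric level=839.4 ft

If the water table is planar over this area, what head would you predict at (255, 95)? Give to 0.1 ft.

Taking BH-01 as reference: BH-02−BH-01 = (195, 90, +4.9); BH-03−BH-01 = (210, 195, +7.0).
Solve a·Δx + b·Δy = Δh: det = 195·195 − 210·90 = 19125.
∂h/∂x = [(+4.9)·195 − (+7.0)·90] / 19125 = +0.01702
∂h/∂y = [195·(+7.0) − 210·(+4.9)] / 19125 = +0.01757
h(255, 95) = 832.4 + (+0.01702)·(225) + (+0.01757)·(95) = 832.4 +3.829 +1.669 = 837.898 ft.

837.9 ft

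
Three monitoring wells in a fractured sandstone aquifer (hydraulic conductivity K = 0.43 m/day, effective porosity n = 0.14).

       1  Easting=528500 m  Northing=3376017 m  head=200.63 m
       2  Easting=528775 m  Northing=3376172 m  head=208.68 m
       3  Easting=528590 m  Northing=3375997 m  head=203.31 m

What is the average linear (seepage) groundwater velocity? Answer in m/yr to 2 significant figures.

Three-point gradient (reference 1): Δ to 2 = (275, 155, +8.05), Δ to 3 = (90, -20, +2.68).
∂h/∂x = +0.02963, ∂h/∂y = -0.0006427 (det = -19450).
|∇h| = √(0.02963² + -0.0006427²) = 0.02964
Seepage velocity v = K·i/n = 0.43 × 0.02964 / 0.14 = 0.09104 m/day = 33.25 m/yr.

33 m/yr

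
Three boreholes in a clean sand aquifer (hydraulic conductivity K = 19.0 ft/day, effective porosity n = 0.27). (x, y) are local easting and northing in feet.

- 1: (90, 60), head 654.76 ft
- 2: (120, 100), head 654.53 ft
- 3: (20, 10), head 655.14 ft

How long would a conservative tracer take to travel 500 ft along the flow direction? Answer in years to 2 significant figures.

4.2 years

Differences from 1: to 2 (Δx, Δy, Δh) = (30, 40, -0.23); to 3 = (-70, -50, +0.38).
Solve a·Δx + b·Δy = Δh: det = 30·(-50) − (-70)·40 = 1300.
∂h/∂x = [(-0.23)·(-50) − (+0.38)·40] / 1300 = -0.002846
∂h/∂y = [30·(+0.38) − (-70)·(-0.23)] / 1300 = -0.003615
|∇h| = √(-0.002846² + -0.003615²) = 0.004601
Seepage velocity v = K·i/n = 19.0 × 0.004601 / 0.27 = 0.3238 ft/day.
t = 500 / 0.3238 = 1544 days = 4.23 years.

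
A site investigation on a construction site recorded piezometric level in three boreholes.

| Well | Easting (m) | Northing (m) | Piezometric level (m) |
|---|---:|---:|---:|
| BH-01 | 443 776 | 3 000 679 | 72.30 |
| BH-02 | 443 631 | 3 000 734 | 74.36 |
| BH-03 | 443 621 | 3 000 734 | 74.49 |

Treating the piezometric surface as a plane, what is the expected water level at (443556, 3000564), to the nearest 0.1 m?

Differences from BH-01: to BH-02 (Δx, Δy, Δh) = (-145, 55, +2.06); to BH-03 = (-155, 55, +2.19).
Determinant of the coordinate differences = (-145)·55 − (-155)·55 = 550.
∂h/∂x = [(+2.06)·55 − (+2.19)·55] / 550 = -0.01300
∂h/∂y = [(-145)·(+2.19) − (-155)·(+2.06)] / 550 = +0.003182
h(443556, 3000564) = 72.30 + (-0.01300)·(-220) + (+0.003182)·(-115) = 72.30 +2.860 -0.366 = 74.794 m.

74.8 m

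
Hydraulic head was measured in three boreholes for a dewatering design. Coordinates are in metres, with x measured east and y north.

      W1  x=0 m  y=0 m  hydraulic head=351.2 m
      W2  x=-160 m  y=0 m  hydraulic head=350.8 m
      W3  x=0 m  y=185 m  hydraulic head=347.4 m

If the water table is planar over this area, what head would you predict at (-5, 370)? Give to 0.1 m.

343.6 m

∂h/∂x = (350.8 − 351.2) / (-160 − 0) = +0.002500
∂h/∂y = (347.4 − 351.2) / (185 − 0) = -0.02054
h(-5, 370) = 351.2 + (+0.002500)·(-5) + (-0.02054)·(370) = 351.2 -0.012 -7.600 = 343.587 m.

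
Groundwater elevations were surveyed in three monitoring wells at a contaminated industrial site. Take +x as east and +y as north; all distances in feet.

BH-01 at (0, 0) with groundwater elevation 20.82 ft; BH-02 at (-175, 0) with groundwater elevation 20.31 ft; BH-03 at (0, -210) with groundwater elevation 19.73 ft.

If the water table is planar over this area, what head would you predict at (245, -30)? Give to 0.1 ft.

21.4 ft

∂h/∂x = (20.31 − 20.82) / (-175 − 0) = +0.002914
∂h/∂y = (19.73 − 20.82) / (-210 − 0) = +0.005190
h(245, -30) = 20.82 + (+0.002914)·(245) + (+0.005190)·(-30) = 20.82 +0.714 -0.156 = 21.378 ft.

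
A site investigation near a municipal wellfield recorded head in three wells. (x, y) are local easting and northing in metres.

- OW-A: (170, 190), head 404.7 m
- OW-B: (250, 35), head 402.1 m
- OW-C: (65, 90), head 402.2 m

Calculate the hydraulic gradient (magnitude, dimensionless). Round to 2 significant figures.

0.020

With h = a·x + b·y + c and OW-A as origin, the differences give:
  80·a + (-155)·b = -2.6
  (-105)·a + (-100)·b = -2.5
Eliminate b (×(-100) and ×(-155), subtract): -24275·a = -127.50 → a = ∂h/∂x = +0.005252
Back-substitute: b = ∂h/∂y = +0.01949.
|∇h| = √(0.005252² + 0.01949²) = 0.02019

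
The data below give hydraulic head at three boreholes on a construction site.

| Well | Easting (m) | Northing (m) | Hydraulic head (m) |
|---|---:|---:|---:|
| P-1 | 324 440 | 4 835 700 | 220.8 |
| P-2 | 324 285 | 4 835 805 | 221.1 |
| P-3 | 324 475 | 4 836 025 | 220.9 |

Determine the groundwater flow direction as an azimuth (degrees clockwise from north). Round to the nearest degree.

Differences from P-1: to P-2 (Δx, Δy, Δh) = (-155, 105, +0.3); to P-3 = (35, 325, +0.1).
Solve a·Δx + b·Δy = Δh: det = (-155)·325 − 35·105 = -54050.
∂h/∂x = [(+0.3)·325 − (+0.1)·105] / -54050 = -0.001610
∂h/∂y = [(-155)·(+0.1) − 35·(+0.3)] / -54050 = +0.0004810
Flow direction (−∇h) has components (+0.001610 E, -0.0004810 N).
Azimuth = atan2(E, N) = atan2(+0.001610, -0.0004810) = 106.6° ≈ 107°.

107°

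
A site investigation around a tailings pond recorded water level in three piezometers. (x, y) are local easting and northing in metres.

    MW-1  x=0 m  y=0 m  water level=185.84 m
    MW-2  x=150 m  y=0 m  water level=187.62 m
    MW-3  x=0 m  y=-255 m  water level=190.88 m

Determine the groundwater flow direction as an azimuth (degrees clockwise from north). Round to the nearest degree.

∂h/∂x = (187.62 − 185.84) / (150 − 0) = +0.01187
∂h/∂y = (190.88 − 185.84) / (-255 − 0) = -0.01976
Flow direction (−∇h) has components (-0.01187 E, +0.01976 N).
Azimuth = atan2(E, N) = atan2(-0.01187, +0.01976) = 329.0° ≈ 329°.

329°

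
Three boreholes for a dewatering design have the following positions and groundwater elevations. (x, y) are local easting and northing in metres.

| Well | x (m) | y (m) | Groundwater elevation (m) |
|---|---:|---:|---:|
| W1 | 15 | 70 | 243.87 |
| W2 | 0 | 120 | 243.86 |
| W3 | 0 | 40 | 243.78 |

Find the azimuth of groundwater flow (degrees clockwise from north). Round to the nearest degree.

256°

Differences from W1: to W2 (Δx, Δy, Δh) = (-15, 50, -0.01); to W3 = (-15, -30, -0.09).
Solve a·Δx + b·Δy = Δh: det = (-15)·(-30) − (-15)·50 = 1200.
∂h/∂x = [(-0.01)·(-30) − (-0.09)·50] / 1200 = +0.004000
∂h/∂y = [(-15)·(-0.09) − (-15)·(-0.01)] / 1200 = +0.001000
Flow direction (−∇h) has components (-0.004000 E, -0.001000 N).
Azimuth = atan2(E, N) = atan2(-0.004000, -0.001000) = 256.0° ≈ 256°.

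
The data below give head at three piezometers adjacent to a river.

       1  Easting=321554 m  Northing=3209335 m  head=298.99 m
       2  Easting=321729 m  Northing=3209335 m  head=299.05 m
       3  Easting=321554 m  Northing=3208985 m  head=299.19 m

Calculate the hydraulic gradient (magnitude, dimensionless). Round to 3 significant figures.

0.000666

∂h/∂x = (299.05 − 298.99) / (321729 − 321554) = +0.0003429
∂h/∂y = (299.19 − 298.99) / (3208985 − 3209335) = -0.0005714
|∇h| = √(0.0003429² + -0.0005714²) = 0.0006664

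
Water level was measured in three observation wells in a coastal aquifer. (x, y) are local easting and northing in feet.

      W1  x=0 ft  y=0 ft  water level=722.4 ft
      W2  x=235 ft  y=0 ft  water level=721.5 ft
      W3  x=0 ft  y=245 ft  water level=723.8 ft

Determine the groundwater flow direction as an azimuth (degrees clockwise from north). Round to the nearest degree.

∂h/∂x = (721.5 − 722.4) / (235 − 0) = -0.003830
∂h/∂y = (723.8 − 722.4) / (245 − 0) = +0.005714
Flow direction (−∇h) has components (+0.003830 E, -0.005714 N).
Azimuth = atan2(E, N) = atan2(+0.003830, -0.005714) = 146.2° ≈ 146°.

146°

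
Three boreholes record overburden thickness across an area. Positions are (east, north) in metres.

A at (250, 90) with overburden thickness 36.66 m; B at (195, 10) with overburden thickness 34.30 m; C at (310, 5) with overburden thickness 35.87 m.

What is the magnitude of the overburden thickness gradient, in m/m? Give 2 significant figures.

Taking A as reference: B−A = (-55, -80, -2.36); C−A = (60, -85, -0.79).
Determinant of the coordinate differences = (-55)·(-85) − 60·(-80) = 9475.
∂d/∂x = [(-2.36)·(-85) − (-0.79)·(-80)] / 9475 = +0.01450
∂d/∂y = [(-55)·(-0.79) − 60·(-2.36)] / 9475 = +0.01953
|∇f| = √(0.01450² + 0.01953²) = 0.02432 m/m

0.024 m/m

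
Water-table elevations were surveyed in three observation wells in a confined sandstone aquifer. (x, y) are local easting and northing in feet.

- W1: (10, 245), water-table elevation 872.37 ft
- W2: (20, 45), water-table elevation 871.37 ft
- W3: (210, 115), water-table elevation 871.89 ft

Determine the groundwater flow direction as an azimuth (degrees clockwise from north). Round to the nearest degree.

With h = a·x + b·y + c and W1 as origin, the differences give:
  10·a + (-200)·b = -1.00
  200·a + (-130)·b = -0.48
Eliminate b (×(-130) and ×(-200), subtract): 38700·a = 34.000 → a = ∂h/∂x = +0.0008786
Back-substitute: b = ∂h/∂y = +0.005044.
Flow direction (−∇h) has components (-0.0008786 E, -0.005044 N).
Azimuth = atan2(E, N) = atan2(-0.0008786, -0.005044) = 189.9° ≈ 190°.

190°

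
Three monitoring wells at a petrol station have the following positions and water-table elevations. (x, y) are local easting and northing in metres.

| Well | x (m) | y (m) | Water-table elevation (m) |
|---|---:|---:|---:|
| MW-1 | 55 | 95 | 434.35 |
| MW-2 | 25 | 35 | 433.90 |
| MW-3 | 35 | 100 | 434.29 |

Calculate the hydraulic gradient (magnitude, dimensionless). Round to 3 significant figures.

Differences from MW-1: to MW-2 (Δx, Δy, Δh) = (-30, -60, -0.45); to MW-3 = (-20, 5, -0.06).
Solve a·Δx + b·Δy = Δh: det = (-30)·5 − (-20)·(-60) = -1350.
∂h/∂x = [(-0.45)·5 − (-0.06)·(-60)] / -1350 = +0.004333
∂h/∂y = [(-30)·(-0.06) − (-20)·(-0.45)] / -1350 = +0.005333
|∇h| = √(0.004333² + 0.005333²) = 0.006871

0.00687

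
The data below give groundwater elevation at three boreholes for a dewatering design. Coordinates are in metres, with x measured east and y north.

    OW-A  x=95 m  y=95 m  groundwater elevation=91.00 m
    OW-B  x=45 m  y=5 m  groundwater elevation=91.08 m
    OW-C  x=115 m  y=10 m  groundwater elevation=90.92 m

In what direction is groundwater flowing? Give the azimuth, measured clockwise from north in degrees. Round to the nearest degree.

Differences from OW-A: to OW-B (Δx, Δy, Δh) = (-50, -90, +0.08); to OW-C = (20, -85, -0.08).
Determinant of the coordinate differences = (-50)·(-85) − 20·(-90) = 6050.
∂h/∂x = [(+0.08)·(-85) − (-0.08)·(-90)] / 6050 = -0.002314
∂h/∂y = [(-50)·(-0.08) − 20·(+0.08)] / 6050 = +0.0003967
Flow direction (−∇h) has components (+0.002314 E, -0.0003967 N).
Azimuth = atan2(E, N) = atan2(+0.002314, -0.0003967) = 99.7° ≈ 100°.

100°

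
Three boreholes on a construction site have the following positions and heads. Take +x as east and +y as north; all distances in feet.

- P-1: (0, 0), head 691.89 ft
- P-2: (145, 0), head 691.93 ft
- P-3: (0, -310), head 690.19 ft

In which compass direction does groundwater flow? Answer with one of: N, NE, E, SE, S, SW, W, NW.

∂h/∂x = (691.93 − 691.89) / (145 − 0) = +0.0002759
∂h/∂y = (690.19 − 691.89) / (-310 − 0) = +0.005484
Flow = −∇h = (-0.0002759 east, -0.005484 north), which points south.

S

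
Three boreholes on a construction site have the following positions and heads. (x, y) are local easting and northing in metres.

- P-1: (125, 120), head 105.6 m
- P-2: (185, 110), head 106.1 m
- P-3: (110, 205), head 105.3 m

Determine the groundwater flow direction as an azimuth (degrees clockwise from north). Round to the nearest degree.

285°

Taking P-1 as reference: P-2−P-1 = (60, -10, +0.5); P-3−P-1 = (-15, 85, -0.3).
Solve a·Δx + b·Δy = Δh: det = 60·85 − (-15)·(-10) = 4950.
∂h/∂x = [(+0.5)·85 − (-0.3)·(-10)] / 4950 = +0.007980
∂h/∂y = [60·(-0.3) − (-15)·(+0.5)] / 4950 = -0.002121
Flow direction (−∇h) has components (-0.007980 E, +0.002121 N).
Azimuth = atan2(E, N) = atan2(-0.007980, +0.002121) = 284.9° ≈ 285°.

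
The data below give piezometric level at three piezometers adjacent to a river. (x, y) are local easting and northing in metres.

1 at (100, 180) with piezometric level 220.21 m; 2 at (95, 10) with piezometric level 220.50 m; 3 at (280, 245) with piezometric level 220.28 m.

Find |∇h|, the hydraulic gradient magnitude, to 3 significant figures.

Taking 1 as reference: 2−1 = (-5, -170, +0.29); 3−1 = (180, 65, +0.07).
Determinant of the coordinate differences = (-5)·65 − 180·(-170) = 30275.
∂h/∂x = [(+0.29)·65 − (+0.07)·(-170)] / 30275 = +0.001016
∂h/∂y = [(-5)·(+0.07) − 180·(+0.29)] / 30275 = -0.001736
|∇h| = √(0.001016² + -0.001736²) = 0.002011

0.00201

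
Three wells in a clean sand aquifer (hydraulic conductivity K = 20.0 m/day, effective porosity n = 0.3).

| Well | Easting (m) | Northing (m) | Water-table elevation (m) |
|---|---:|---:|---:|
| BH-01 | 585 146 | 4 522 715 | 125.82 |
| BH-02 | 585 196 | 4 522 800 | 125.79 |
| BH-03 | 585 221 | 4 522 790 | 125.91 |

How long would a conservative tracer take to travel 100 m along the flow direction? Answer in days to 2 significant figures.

330 days

Taking BH-01 as reference: BH-02−BH-01 = (50, 85, -0.03); BH-03−BH-01 = (75, 75, +0.09).
Determinant of the coordinate differences = 50·75 − 75·85 = -2625.
∂h/∂x = [(-0.03)·75 − (+0.09)·85] / -2625 = +0.003771
∂h/∂y = [50·(+0.09) − 75·(-0.03)] / -2625 = -0.002571
|∇h| = √(0.003771² + -0.002571²) = 0.004564
Seepage velocity v = K·i/n = 20.0 × 0.004564 / 0.3 = 0.3043 m/day.
t = 100 / 0.3043 = 328.6 days.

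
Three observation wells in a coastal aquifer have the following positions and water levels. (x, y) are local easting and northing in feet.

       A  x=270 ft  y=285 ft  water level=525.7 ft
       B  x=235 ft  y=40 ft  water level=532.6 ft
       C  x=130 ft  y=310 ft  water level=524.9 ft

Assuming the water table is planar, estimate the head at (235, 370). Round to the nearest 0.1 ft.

523.3 ft

With h = a·x + b·y + c and A as origin, the differences give:
  (-35)·a + (-245)·b = +6.9
  (-140)·a + 25·b = -0.8
Eliminate b (×25 and ×(-245), subtract): -35175·a = -23.50 → a = ∂h/∂x = +0.0006681
Back-substitute: b = ∂h/∂y = -0.02826.
h(235, 370) = 525.7 + (+0.0006681)·(-35) + (-0.02826)·(85) = 525.7 -0.023 -2.402 = 523.275 ft.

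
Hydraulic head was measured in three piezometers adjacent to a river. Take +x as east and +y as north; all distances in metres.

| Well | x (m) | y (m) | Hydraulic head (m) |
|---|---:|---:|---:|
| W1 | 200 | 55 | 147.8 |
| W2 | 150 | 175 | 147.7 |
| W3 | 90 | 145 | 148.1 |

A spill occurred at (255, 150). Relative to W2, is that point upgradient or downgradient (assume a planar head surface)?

Taking W1 as reference: W2−W1 = (-50, 120, -0.1); W3−W1 = (-110, 90, +0.3).
Determinant of the coordinate differences = (-50)·90 − (-110)·120 = 8700.
∂h/∂x = [(-0.1)·90 − (+0.3)·120] / 8700 = -0.005172
∂h/∂y = [(-50)·(+0.3) − (-110)·(-0.1)] / 8700 = -0.002989
Head at (255, 150) = 147.8 + (-0.005172)·(55) + (-0.002989)·(95) = 147.23 m.
That is lower than the 147.7 m at W2, so the point is downgradient.

downgradient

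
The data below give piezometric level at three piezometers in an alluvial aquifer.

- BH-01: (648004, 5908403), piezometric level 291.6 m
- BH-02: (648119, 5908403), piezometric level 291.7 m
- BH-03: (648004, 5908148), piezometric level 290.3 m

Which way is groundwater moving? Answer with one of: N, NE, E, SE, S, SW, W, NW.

S

∂h/∂x = (291.7 − 291.6) / (648119 − 648004) = +0.0008696
∂h/∂y = (290.3 − 291.6) / (5908148 − 5908403) = +0.005098
Flow = −∇h = (-0.0008696 east, -0.005098 north), which points south.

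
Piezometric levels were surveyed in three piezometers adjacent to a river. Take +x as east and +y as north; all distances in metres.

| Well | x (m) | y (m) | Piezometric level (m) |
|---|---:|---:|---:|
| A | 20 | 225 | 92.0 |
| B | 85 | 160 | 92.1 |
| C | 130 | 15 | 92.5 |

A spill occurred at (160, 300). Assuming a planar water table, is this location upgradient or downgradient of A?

downgradient

Three-point gradient (reference A): Δ to B = (65, -65, +0.1), Δ to C = (110, -210, +0.5).
∂h/∂x = -0.001769, ∂h/∂y = -0.003308 (det = -6500).
Head at (160, 300) = 92.0 + (-0.001769)·(140) + (-0.003308)·(75) = 91.50 m.
That is lower than the 92.0 m at A, so the point is downgradient.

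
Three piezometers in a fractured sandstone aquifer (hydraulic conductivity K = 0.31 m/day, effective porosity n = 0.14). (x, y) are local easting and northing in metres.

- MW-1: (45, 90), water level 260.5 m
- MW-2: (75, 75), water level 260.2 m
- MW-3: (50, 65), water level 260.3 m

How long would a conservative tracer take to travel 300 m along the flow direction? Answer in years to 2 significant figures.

39 years

Taking MW-1 as reference: MW-2−MW-1 = (30, -15, -0.3); MW-3−MW-1 = (5, -25, -0.2).
Determinant of the coordinate differences = 30·(-25) − 5·(-15) = -675.
∂h/∂x = [(-0.3)·(-25) − (-0.2)·(-15)] / -675 = -0.006667
∂h/∂y = [30·(-0.2) − 5·(-0.3)] / -675 = +0.006667
|∇h| = √(-0.006667² + 0.006667²) = 0.009429
Seepage velocity v = K·i/n = 0.31 × 0.009429 / 0.14 = 0.02088 m/day.
t = 300 / 0.02088 = 1.437e+04 days = 39.3 years.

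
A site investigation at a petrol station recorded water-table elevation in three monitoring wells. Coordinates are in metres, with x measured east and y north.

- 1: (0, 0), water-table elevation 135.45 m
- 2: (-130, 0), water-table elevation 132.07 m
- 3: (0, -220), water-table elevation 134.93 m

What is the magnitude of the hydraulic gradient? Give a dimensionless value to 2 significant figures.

0.026

∂h/∂x = (132.07 − 135.45) / (-130 − 0) = +0.02600
∂h/∂y = (134.93 − 135.45) / (-220 − 0) = +0.002364
|∇h| = √(0.02600² + 0.002364²) = 0.02611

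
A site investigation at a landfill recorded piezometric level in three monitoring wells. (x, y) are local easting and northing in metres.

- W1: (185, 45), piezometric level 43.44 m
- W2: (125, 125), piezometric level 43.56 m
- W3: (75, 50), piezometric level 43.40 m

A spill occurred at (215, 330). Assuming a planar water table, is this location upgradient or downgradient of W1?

upgradient

Taking W1 as reference: W2−W1 = (-60, 80, +0.12); W3−W1 = (-110, 5, -0.04).
Solve a·Δx + b·Δy = Δh: det = (-60)·5 − (-110)·80 = 8500.
∂h/∂x = [(+0.12)·5 − (-0.04)·80] / 8500 = +0.0004471
∂h/∂y = [(-60)·(-0.04) − (-110)·(+0.12)] / 8500 = +0.001835
Head at (215, 330) = 43.44 + (+0.0004471)·(30) + (+0.001835)·(285) = 43.98 m.
That is higher than the 43.44 m at W1, so the point is upgradient.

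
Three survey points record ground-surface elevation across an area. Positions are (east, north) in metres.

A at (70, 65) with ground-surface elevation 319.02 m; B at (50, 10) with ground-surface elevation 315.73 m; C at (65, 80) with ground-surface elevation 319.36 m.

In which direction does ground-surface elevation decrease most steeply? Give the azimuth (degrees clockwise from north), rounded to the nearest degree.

233°

With z = a·x + b·y + c and A as origin, the differences give:
  (-20)·a + (-55)·b = -3.29
  (-5)·a + 15·b = +0.34
Eliminate b (×15 and ×(-55), subtract): -575·a = -30.650 → a = ∂z/∂x = +0.05330
Back-substitute: b = ∂z/∂y = +0.04043.
Steepest decrease is along −∇f: components (-0.05330 E, -0.04043 N).
Azimuth = atan2(-0.05330, -0.04043) = 232.8° ≈ 233°.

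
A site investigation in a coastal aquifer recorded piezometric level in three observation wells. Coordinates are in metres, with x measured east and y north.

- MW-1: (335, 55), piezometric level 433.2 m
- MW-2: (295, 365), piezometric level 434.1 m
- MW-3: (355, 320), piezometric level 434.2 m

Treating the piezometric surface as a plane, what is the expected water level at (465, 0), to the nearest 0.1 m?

Taking MW-1 as reference: MW-2−MW-1 = (-40, 310, +0.9); MW-3−MW-1 = (20, 265, +1.0).
Determinant of the coordinate differences = (-40)·265 − 20·310 = -16800.
∂h/∂x = [(+0.9)·265 − (+1.0)·310] / -16800 = +0.004256
∂h/∂y = [(-40)·(+1.0) − 20·(+0.9)] / -16800 = +0.003452
h(465, 0) = 433.2 + (+0.004256)·(130) + (+0.003452)·(-55) = 433.2 +0.553 -0.190 = 433.563 m.

433.6 m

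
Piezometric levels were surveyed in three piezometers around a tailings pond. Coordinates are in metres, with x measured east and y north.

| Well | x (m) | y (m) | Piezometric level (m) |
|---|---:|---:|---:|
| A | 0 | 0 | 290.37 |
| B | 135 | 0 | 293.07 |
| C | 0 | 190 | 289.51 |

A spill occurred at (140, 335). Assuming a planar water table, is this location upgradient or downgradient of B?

∂h/∂x = (293.07 − 290.37) / (135 − 0) = +0.02000
∂h/∂y = (289.51 − 290.37) / (190 − 0) = -0.004526
Head at (140, 335) = 290.37 + (+0.02000)·(140) + (-0.004526)·(335) = 291.65 m.
That is lower than the 293.07 m at B, so the point is downgradient.

downgradient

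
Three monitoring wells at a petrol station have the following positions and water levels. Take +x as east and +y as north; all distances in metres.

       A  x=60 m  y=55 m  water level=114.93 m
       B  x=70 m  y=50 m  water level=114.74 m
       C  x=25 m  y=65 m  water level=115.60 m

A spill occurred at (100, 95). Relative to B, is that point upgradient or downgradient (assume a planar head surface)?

downgradient

Differences from A: to B (Δx, Δy, Δh) = (10, -5, -0.19); to C = (-35, 10, +0.67).
Solve a·Δx + b·Δy = Δh: det = 10·10 − (-35)·(-5) = -75.
∂h/∂x = [(-0.19)·10 − (+0.67)·(-5)] / -75 = -0.01933
∂h/∂y = [10·(+0.67) − (-35)·(-0.19)] / -75 = -0.0006667
Head at (100, 95) = 114.93 + (-0.01933)·(40) + (-0.0006667)·(40) = 114.13 m.
That is lower than the 114.74 m at B, so the point is downgradient.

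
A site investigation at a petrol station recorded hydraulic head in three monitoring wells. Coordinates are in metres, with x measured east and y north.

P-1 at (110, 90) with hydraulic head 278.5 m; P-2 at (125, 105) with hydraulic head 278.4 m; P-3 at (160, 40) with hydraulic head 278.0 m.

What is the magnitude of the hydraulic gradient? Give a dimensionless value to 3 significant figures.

Taking P-1 as reference: P-2−P-1 = (15, 15, -0.1); P-3−P-1 = (50, -50, -0.5).
Solve a·Δx + b·Δy = Δh: det = 15·(-50) − 50·15 = -1500.
∂h/∂x = [(-0.1)·(-50) − (-0.5)·15] / -1500 = -0.008333
∂h/∂y = [15·(-0.5) − 50·(-0.1)] / -1500 = +0.001667
|∇h| = √(-0.008333² + 0.001667²) = 0.008498

0.00850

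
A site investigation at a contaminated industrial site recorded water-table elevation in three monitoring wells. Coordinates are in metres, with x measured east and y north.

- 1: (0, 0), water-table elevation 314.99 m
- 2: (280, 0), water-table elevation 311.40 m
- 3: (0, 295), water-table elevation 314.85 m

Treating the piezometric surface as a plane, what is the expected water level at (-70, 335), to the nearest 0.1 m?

∂h/∂x = (311.40 − 314.99) / (280 − 0) = -0.01282
∂h/∂y = (314.85 − 314.99) / (295 − 0) = -0.0004746
h(-70, 335) = 314.99 + (-0.01282)·(-70) + (-0.0004746)·(335) = 314.99 +0.898 -0.159 = 315.729 m.

315.7 m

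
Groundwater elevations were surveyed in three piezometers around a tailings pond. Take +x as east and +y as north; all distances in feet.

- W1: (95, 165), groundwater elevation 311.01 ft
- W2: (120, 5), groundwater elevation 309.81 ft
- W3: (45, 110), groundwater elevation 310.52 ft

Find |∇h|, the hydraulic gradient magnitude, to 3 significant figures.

0.00782

Differences from W1: to W2 (Δx, Δy, Δh) = (25, -160, -1.20); to W3 = (-50, -55, -0.49).
Determinant of the coordinate differences = 25·(-55) − (-50)·(-160) = -9375.
∂h/∂x = [(-1.20)·(-55) − (-0.49)·(-160)] / -9375 = +0.001323
∂h/∂y = [25·(-0.49) − (-50)·(-1.20)] / -9375 = +0.007707
|∇h| = √(0.001323² + 0.007707²) = 0.00782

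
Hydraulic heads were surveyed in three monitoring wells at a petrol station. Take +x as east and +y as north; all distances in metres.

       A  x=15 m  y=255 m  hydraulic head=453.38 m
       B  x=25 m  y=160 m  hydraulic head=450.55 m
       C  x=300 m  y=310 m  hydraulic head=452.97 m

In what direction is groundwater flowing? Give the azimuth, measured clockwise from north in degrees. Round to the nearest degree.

With h = a·x + b·y + c and A as origin, the differences give:
  10·a + (-95)·b = -2.83
  285·a + 55·b = -0.41
Eliminate b (×55 and ×(-95), subtract): 27625·a = -194.600 → a = ∂h/∂x = -0.007044
Back-substitute: b = ∂h/∂y = +0.02905.
Flow direction (−∇h) has components (+0.007044 E, -0.02905 N).
Azimuth = atan2(E, N) = atan2(+0.007044, -0.02905) = 166.4° ≈ 166°.

166°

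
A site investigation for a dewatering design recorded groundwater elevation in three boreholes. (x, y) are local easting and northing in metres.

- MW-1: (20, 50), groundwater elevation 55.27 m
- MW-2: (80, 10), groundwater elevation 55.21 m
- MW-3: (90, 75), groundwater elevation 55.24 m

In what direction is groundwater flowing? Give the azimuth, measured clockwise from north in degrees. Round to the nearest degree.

132°

Differences from MW-1: to MW-2 (Δx, Δy, Δh) = (60, -40, -0.06); to MW-3 = (70, 25, -0.03).
Determinant of the coordinate differences = 60·25 − 70·(-40) = 4300.
∂h/∂x = [(-0.06)·25 − (-0.03)·(-40)] / 4300 = -0.0006279
∂h/∂y = [60·(-0.03) − 70·(-0.06)] / 4300 = +0.0005581
Flow direction (−∇h) has components (+0.0006279 E, -0.0005581 N).
Azimuth = atan2(E, N) = atan2(+0.0006279, -0.0005581) = 131.6° ≈ 132°.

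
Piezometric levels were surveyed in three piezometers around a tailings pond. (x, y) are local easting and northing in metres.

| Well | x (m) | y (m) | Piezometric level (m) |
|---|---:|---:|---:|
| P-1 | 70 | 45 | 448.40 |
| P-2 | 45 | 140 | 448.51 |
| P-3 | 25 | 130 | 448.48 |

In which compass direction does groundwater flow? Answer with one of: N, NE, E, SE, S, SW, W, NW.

SW

Differences from P-1: to P-2 (Δx, Δy, Δh) = (-25, 95, +0.11); to P-3 = (-45, 85, +0.08).
Solve a·Δx + b·Δy = Δh: det = (-25)·85 − (-45)·95 = 2150.
∂h/∂x = [(+0.11)·85 − (+0.08)·95] / 2150 = +0.0008140
∂h/∂y = [(-25)·(+0.08) − (-45)·(+0.11)] / 2150 = +0.001372
Flow = −∇h = (-0.0008140 east, -0.001372 north), which points southwest.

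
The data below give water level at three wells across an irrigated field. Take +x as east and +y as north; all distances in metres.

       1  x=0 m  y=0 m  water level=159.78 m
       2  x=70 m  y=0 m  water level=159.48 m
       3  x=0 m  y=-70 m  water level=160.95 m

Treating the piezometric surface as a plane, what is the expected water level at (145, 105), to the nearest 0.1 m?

∂h/∂x = (159.48 − 159.78) / (70 − 0) = -0.004286
∂h/∂y = (160.95 − 159.78) / (-70 − 0) = -0.01671
h(145, 105) = 159.78 + (-0.004286)·(145) + (-0.01671)·(105) = 159.78 -0.621 -1.755 = 157.404 m.

157.4 m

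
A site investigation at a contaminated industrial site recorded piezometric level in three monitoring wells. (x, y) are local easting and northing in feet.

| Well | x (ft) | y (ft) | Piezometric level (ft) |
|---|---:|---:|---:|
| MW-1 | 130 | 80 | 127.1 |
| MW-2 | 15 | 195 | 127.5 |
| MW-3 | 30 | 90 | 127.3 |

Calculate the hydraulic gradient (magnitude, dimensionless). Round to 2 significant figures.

Taking MW-1 as reference: MW-2−MW-1 = (-115, 115, +0.4); MW-3−MW-1 = (-100, 10, +0.2).
Solve a·Δx + b·Δy = Δh: det = (-115)·10 − (-100)·115 = 10350.
∂h/∂x = [(+0.4)·10 − (+0.2)·115] / 10350 = -0.001836
∂h/∂y = [(-115)·(+0.2) − (-100)·(+0.4)] / 10350 = +0.001643
|∇h| = √(-0.001836² + 0.001643²) = 0.002464

0.0025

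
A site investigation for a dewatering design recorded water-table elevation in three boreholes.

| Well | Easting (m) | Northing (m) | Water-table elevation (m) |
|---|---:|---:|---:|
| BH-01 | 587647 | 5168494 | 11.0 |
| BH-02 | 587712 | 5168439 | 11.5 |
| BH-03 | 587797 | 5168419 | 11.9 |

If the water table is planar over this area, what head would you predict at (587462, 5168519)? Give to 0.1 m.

Differences from BH-01: to BH-02 (Δx, Δy, Δh) = (65, -55, +0.5); to BH-03 = (150, -75, +0.9).
Solve a·Δx + b·Δy = Δh: det = 65·(-75) − 150·(-55) = 3375.
∂h/∂x = [(+0.5)·(-75) − (+0.9)·(-55)] / 3375 = +0.003556
∂h/∂y = [65·(+0.9) − 150·(+0.5)] / 3375 = -0.004889
h(587462, 5168519) = 11.0 + (+0.003556)·(-185) + (-0.004889)·(25) = 11.0 -0.658 -0.122 = 10.220 m.

10.2 m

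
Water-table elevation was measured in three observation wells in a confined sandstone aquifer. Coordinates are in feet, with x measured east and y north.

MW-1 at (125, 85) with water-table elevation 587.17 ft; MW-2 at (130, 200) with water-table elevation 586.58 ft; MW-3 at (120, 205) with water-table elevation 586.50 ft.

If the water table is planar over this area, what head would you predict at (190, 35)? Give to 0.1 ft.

Differences from MW-1: to MW-2 (Δx, Δy, Δh) = (5, 115, -0.59); to MW-3 = (-5, 120, -0.67).
Determinant of the coordinate differences = 5·120 − (-5)·115 = 1175.
∂h/∂x = [(-0.59)·120 − (-0.67)·115] / 1175 = +0.005319
∂h/∂y = [5·(-0.67) − (-5)·(-0.59)] / 1175 = -0.005362
h(190, 35) = 587.17 + (+0.005319)·(65) + (-0.005362)·(-50) = 587.17 +0.346 +0.268 = 587.784 ft.

587.8 ft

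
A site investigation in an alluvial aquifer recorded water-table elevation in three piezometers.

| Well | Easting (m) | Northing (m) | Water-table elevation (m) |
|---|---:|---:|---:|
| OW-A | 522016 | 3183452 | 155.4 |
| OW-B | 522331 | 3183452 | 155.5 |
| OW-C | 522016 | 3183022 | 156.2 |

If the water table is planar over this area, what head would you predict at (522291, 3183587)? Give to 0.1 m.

155.2 m

∂h/∂x = (155.5 − 155.4) / (522331 − 522016) = +0.0003175
∂h/∂y = (156.2 − 155.4) / (3183022 − 3183452) = -0.001860
h(522291, 3183587) = 155.4 + (+0.0003175)·(275) + (-0.001860)·(135) = 155.4 +0.087 -0.251 = 155.236 m.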